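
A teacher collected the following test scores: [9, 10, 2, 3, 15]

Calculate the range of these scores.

13

Step 1: Identify the maximum value: max = 15
Step 2: Identify the minimum value: min = 2
Step 3: Range = max - min = 15 - 2 = 13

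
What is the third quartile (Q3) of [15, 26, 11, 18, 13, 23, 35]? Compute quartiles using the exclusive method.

26

Step 1: Sort the data: [11, 13, 15, 18, 23, 26, 35]
Step 2: n = 7
Step 3: Using the exclusive quartile method:
  Q1 = 13
  Q2 (median) = 18
  Q3 = 26
  IQR = Q3 - Q1 = 26 - 13 = 13
Step 4: Q3 = 26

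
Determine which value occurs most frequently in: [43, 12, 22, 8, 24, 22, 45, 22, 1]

22

Step 1: Count the frequency of each value:
  1: appears 1 time(s)
  8: appears 1 time(s)
  12: appears 1 time(s)
  22: appears 3 time(s)
  24: appears 1 time(s)
  43: appears 1 time(s)
  45: appears 1 time(s)
Step 2: The value 22 appears most frequently (3 times).
Step 3: Mode = 22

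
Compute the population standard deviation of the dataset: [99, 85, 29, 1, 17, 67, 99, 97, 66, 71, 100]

33.9448

Step 1: Compute the mean: 66.4545
Step 2: Sum of squared deviations from the mean: 12674.7273
Step 3: Population variance = 12674.7273 / 11 = 1152.2479
Step 4: Standard deviation = sqrt(1152.2479) = 33.9448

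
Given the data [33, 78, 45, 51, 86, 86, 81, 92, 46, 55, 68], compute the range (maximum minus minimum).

59

Step 1: Identify the maximum value: max = 92
Step 2: Identify the minimum value: min = 33
Step 3: Range = max - min = 92 - 33 = 59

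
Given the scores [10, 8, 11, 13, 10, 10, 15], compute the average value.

11

Step 1: Sum all values: 10 + 8 + 11 + 13 + 10 + 10 + 15 = 77
Step 2: Count the number of values: n = 7
Step 3: Mean = sum / n = 77 / 7 = 11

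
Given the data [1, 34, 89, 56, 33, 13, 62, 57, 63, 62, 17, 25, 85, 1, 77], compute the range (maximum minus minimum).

88

Step 1: Identify the maximum value: max = 89
Step 2: Identify the minimum value: min = 1
Step 3: Range = max - min = 89 - 1 = 88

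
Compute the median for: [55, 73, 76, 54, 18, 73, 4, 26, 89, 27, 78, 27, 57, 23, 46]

54

Step 1: Sort the data in ascending order: [4, 18, 23, 26, 27, 27, 46, 54, 55, 57, 73, 73, 76, 78, 89]
Step 2: The number of values is n = 15.
Step 3: Since n is odd, the median is the middle value at position 8: 54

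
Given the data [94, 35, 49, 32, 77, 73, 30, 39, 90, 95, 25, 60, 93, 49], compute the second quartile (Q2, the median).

54.5

Step 1: Sort the data: [25, 30, 32, 35, 39, 49, 49, 60, 73, 77, 90, 93, 94, 95]
Step 2: n = 14
Step 3: Q2 is the median. Since n is even, it is the average of the values at positions 7 and 8:
  Q2 = (49 + 60) / 2 = 54.5
Step 4: Q2 = 54.5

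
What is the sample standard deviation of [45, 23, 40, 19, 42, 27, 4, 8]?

15.4919

Step 1: Compute the mean: 26
Step 2: Sum of squared deviations from the mean: 1680
Step 3: Sample variance = 1680 / 7 = 240
Step 4: Standard deviation = sqrt(240) = 15.4919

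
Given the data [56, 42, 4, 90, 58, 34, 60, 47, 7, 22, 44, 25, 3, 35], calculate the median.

38.5

Step 1: Sort the data in ascending order: [3, 4, 7, 22, 25, 34, 35, 42, 44, 47, 56, 58, 60, 90]
Step 2: The number of values is n = 14.
Step 3: Since n is even, the median is the average of positions 7 and 8:
  Median = (35 + 42) / 2 = 38.5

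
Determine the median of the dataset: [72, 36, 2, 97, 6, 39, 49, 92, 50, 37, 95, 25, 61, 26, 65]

49

Step 1: Sort the data in ascending order: [2, 6, 25, 26, 36, 37, 39, 49, 50, 61, 65, 72, 92, 95, 97]
Step 2: The number of values is n = 15.
Step 3: Since n is odd, the median is the middle value at position 8: 49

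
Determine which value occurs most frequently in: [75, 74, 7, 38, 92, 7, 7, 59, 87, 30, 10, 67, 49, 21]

7

Step 1: Count the frequency of each value:
  7: appears 3 time(s)
  10: appears 1 time(s)
  21: appears 1 time(s)
  30: appears 1 time(s)
  38: appears 1 time(s)
  49: appears 1 time(s)
  59: appears 1 time(s)
  67: appears 1 time(s)
  74: appears 1 time(s)
  75: appears 1 time(s)
  87: appears 1 time(s)
  92: appears 1 time(s)
Step 2: The value 7 appears most frequently (3 times).
Step 3: Mode = 7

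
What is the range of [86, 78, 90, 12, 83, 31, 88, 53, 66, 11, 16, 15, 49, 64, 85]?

79

Step 1: Identify the maximum value: max = 90
Step 2: Identify the minimum value: min = 11
Step 3: Range = max - min = 90 - 11 = 79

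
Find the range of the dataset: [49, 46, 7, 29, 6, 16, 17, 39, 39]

43

Step 1: Identify the maximum value: max = 49
Step 2: Identify the minimum value: min = 6
Step 3: Range = max - min = 49 - 6 = 43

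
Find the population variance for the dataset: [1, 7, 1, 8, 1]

10.24

Step 1: Compute the mean: (1 + 7 + 1 + 8 + 1) / 5 = 3.6
Step 2: Compute squared deviations from the mean:
  (1 - 3.6)^2 = 6.76
  (7 - 3.6)^2 = 11.56
  (1 - 3.6)^2 = 6.76
  (8 - 3.6)^2 = 19.36
  (1 - 3.6)^2 = 6.76
Step 3: Sum of squared deviations = 51.2
Step 4: Population variance = 51.2 / 5 = 10.24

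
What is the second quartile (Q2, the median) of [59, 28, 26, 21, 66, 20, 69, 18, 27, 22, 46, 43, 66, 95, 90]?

43

Step 1: Sort the data: [18, 20, 21, 22, 26, 27, 28, 43, 46, 59, 66, 66, 69, 90, 95]
Step 2: n = 15
Step 3: Q2 is the median. Since n is odd, it is the middle value at position 8: 43
Step 4: Q2 = 43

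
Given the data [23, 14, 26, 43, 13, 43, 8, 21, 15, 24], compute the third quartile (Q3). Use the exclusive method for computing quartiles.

30.25

Step 1: Sort the data: [8, 13, 14, 15, 21, 23, 24, 26, 43, 43]
Step 2: n = 10
Step 3: Using the exclusive quartile method:
  Q1 = 13.75
  Q2 (median) = 22
  Q3 = 30.25
  IQR = Q3 - Q1 = 30.25 - 13.75 = 16.5
Step 4: Q3 = 30.25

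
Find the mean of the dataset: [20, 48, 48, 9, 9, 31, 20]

26.4286

Step 1: Sum all values: 20 + 48 + 48 + 9 + 9 + 31 + 20 = 185
Step 2: Count the number of values: n = 7
Step 3: Mean = sum / n = 185 / 7 = 26.4286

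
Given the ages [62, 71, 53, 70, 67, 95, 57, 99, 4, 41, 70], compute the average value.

62.6364

Step 1: Sum all values: 62 + 71 + 53 + 70 + 67 + 95 + 57 + 99 + 4 + 41 + 70 = 689
Step 2: Count the number of values: n = 11
Step 3: Mean = sum / n = 689 / 11 = 62.6364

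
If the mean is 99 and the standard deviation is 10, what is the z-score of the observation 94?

-0.5

Step 1: Recall the z-score formula: z = (x - mu) / sigma
Step 2: Substitute values: z = (94 - 99) / 10
Step 3: z = -5 / 10 = -0.5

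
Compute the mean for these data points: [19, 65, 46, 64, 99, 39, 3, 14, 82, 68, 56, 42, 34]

48.5385

Step 1: Sum all values: 19 + 65 + 46 + 64 + 99 + 39 + 3 + 14 + 82 + 68 + 56 + 42 + 34 = 631
Step 2: Count the number of values: n = 13
Step 3: Mean = sum / n = 631 / 13 = 48.5385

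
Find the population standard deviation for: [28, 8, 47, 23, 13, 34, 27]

12.0204

Step 1: Compute the mean: 25.7143
Step 2: Sum of squared deviations from the mean: 1011.4286
Step 3: Population variance = 1011.4286 / 7 = 144.4898
Step 4: Standard deviation = sqrt(144.4898) = 12.0204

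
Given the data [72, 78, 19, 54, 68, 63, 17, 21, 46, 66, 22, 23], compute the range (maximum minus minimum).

61

Step 1: Identify the maximum value: max = 78
Step 2: Identify the minimum value: min = 17
Step 3: Range = max - min = 78 - 17 = 61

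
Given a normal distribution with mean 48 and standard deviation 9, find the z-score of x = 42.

-0.6667

Step 1: Recall the z-score formula: z = (x - mu) / sigma
Step 2: Substitute values: z = (42 - 48) / 9
Step 3: z = -6 / 9 = -0.6667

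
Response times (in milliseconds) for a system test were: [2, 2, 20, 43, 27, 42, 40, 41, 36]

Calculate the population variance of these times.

246.0988

Step 1: Compute the mean: (2 + 2 + 20 + 43 + 27 + 42 + 40 + 41 + 36) / 9 = 28.1111
Step 2: Compute squared deviations from the mean:
  (2 - 28.1111)^2 = 681.7901
  (2 - 28.1111)^2 = 681.7901
  (20 - 28.1111)^2 = 65.7901
  (43 - 28.1111)^2 = 221.679
  (27 - 28.1111)^2 = 1.2346
  (42 - 28.1111)^2 = 192.9012
  (40 - 28.1111)^2 = 141.3457
  (41 - 28.1111)^2 = 166.1235
  (36 - 28.1111)^2 = 62.2346
Step 3: Sum of squared deviations = 2214.8889
Step 4: Population variance = 2214.8889 / 9 = 246.0988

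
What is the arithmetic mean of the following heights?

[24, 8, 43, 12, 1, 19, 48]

22.1429

Step 1: Sum all values: 24 + 8 + 43 + 12 + 1 + 19 + 48 = 155
Step 2: Count the number of values: n = 7
Step 3: Mean = sum / n = 155 / 7 = 22.1429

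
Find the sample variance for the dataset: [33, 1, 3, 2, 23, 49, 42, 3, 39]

387.75

Step 1: Compute the mean: (33 + 1 + 3 + 2 + 23 + 49 + 42 + 3 + 39) / 9 = 21.6667
Step 2: Compute squared deviations from the mean:
  (33 - 21.6667)^2 = 128.4444
  (1 - 21.6667)^2 = 427.1111
  (3 - 21.6667)^2 = 348.4444
  (2 - 21.6667)^2 = 386.7778
  (23 - 21.6667)^2 = 1.7778
  (49 - 21.6667)^2 = 747.1111
  (42 - 21.6667)^2 = 413.4444
  (3 - 21.6667)^2 = 348.4444
  (39 - 21.6667)^2 = 300.4444
Step 3: Sum of squared deviations = 3102
Step 4: Sample variance = 3102 / 8 = 387.75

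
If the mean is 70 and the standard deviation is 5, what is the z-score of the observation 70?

0

Step 1: Recall the z-score formula: z = (x - mu) / sigma
Step 2: Substitute values: z = (70 - 70) / 5
Step 3: z = 0 / 5 = 0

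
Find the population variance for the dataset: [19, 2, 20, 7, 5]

55.44

Step 1: Compute the mean: (19 + 2 + 20 + 7 + 5) / 5 = 10.6
Step 2: Compute squared deviations from the mean:
  (19 - 10.6)^2 = 70.56
  (2 - 10.6)^2 = 73.96
  (20 - 10.6)^2 = 88.36
  (7 - 10.6)^2 = 12.96
  (5 - 10.6)^2 = 31.36
Step 3: Sum of squared deviations = 277.2
Step 4: Population variance = 277.2 / 5 = 55.44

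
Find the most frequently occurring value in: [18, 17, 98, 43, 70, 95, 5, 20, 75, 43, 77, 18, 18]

18

Step 1: Count the frequency of each value:
  5: appears 1 time(s)
  17: appears 1 time(s)
  18: appears 3 time(s)
  20: appears 1 time(s)
  43: appears 2 time(s)
  70: appears 1 time(s)
  75: appears 1 time(s)
  77: appears 1 time(s)
  95: appears 1 time(s)
  98: appears 1 time(s)
Step 2: The value 18 appears most frequently (3 times).
Step 3: Mode = 18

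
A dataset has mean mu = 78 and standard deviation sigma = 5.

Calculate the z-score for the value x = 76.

-0.4

Step 1: Recall the z-score formula: z = (x - mu) / sigma
Step 2: Substitute values: z = (76 - 78) / 5
Step 3: z = -2 / 5 = -0.4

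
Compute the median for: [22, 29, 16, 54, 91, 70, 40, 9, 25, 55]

34.5

Step 1: Sort the data in ascending order: [9, 16, 22, 25, 29, 40, 54, 55, 70, 91]
Step 2: The number of values is n = 10.
Step 3: Since n is even, the median is the average of positions 5 and 6:
  Median = (29 + 40) / 2 = 34.5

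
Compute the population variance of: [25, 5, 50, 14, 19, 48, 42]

269.7143

Step 1: Compute the mean: (25 + 5 + 50 + 14 + 19 + 48 + 42) / 7 = 29
Step 2: Compute squared deviations from the mean:
  (25 - 29)^2 = 16
  (5 - 29)^2 = 576
  (50 - 29)^2 = 441
  (14 - 29)^2 = 225
  (19 - 29)^2 = 100
  (48 - 29)^2 = 361
  (42 - 29)^2 = 169
Step 3: Sum of squared deviations = 1888
Step 4: Population variance = 1888 / 7 = 269.7143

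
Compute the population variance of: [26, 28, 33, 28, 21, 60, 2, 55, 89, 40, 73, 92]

731.9097

Step 1: Compute the mean: (26 + 28 + 33 + 28 + 21 + 60 + 2 + 55 + 89 + 40 + 73 + 92) / 12 = 45.5833
Step 2: Compute squared deviations from the mean:
  (26 - 45.5833)^2 = 383.5069
  (28 - 45.5833)^2 = 309.1736
  (33 - 45.5833)^2 = 158.3403
  (28 - 45.5833)^2 = 309.1736
  (21 - 45.5833)^2 = 604.3403
  (60 - 45.5833)^2 = 207.8403
  (2 - 45.5833)^2 = 1899.5069
  (55 - 45.5833)^2 = 88.6736
  (89 - 45.5833)^2 = 1885.0069
  (40 - 45.5833)^2 = 31.1736
  (73 - 45.5833)^2 = 751.6736
  (92 - 45.5833)^2 = 2154.5069
Step 3: Sum of squared deviations = 8782.9167
Step 4: Population variance = 8782.9167 / 12 = 731.9097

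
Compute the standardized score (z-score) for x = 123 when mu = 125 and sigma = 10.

-0.2

Step 1: Recall the z-score formula: z = (x - mu) / sigma
Step 2: Substitute values: z = (123 - 125) / 10
Step 3: z = -2 / 10 = -0.2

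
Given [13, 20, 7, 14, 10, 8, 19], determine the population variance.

22.2857

Step 1: Compute the mean: (13 + 20 + 7 + 14 + 10 + 8 + 19) / 7 = 13
Step 2: Compute squared deviations from the mean:
  (13 - 13)^2 = 0
  (20 - 13)^2 = 49
  (7 - 13)^2 = 36
  (14 - 13)^2 = 1
  (10 - 13)^2 = 9
  (8 - 13)^2 = 25
  (19 - 13)^2 = 36
Step 3: Sum of squared deviations = 156
Step 4: Population variance = 156 / 7 = 22.2857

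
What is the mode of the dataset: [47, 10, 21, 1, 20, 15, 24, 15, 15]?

15

Step 1: Count the frequency of each value:
  1: appears 1 time(s)
  10: appears 1 time(s)
  15: appears 3 time(s)
  20: appears 1 time(s)
  21: appears 1 time(s)
  24: appears 1 time(s)
  47: appears 1 time(s)
Step 2: The value 15 appears most frequently (3 times).
Step 3: Mode = 15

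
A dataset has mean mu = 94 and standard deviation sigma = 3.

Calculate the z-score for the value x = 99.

1.6667

Step 1: Recall the z-score formula: z = (x - mu) / sigma
Step 2: Substitute values: z = (99 - 94) / 3
Step 3: z = 5 / 3 = 1.6667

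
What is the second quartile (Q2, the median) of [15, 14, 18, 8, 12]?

14

Step 1: Sort the data: [8, 12, 14, 15, 18]
Step 2: n = 5
Step 3: Q2 is the median. Since n is odd, it is the middle value at position 3: 14
Step 4: Q2 = 14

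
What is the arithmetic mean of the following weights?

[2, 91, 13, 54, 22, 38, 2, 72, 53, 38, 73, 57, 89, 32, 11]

43.1333

Step 1: Sum all values: 2 + 91 + 13 + 54 + 22 + 38 + 2 + 72 + 53 + 38 + 73 + 57 + 89 + 32 + 11 = 647
Step 2: Count the number of values: n = 15
Step 3: Mean = sum / n = 647 / 15 = 43.1333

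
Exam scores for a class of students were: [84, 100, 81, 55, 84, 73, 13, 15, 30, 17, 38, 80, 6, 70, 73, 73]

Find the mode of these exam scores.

73

Step 1: Count the frequency of each value:
  6: appears 1 time(s)
  13: appears 1 time(s)
  15: appears 1 time(s)
  17: appears 1 time(s)
  30: appears 1 time(s)
  38: appears 1 time(s)
  55: appears 1 time(s)
  70: appears 1 time(s)
  73: appears 3 time(s)
  80: appears 1 time(s)
  81: appears 1 time(s)
  84: appears 2 time(s)
  100: appears 1 time(s)
Step 2: The value 73 appears most frequently (3 times).
Step 3: Mode = 73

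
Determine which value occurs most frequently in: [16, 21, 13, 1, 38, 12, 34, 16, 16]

16

Step 1: Count the frequency of each value:
  1: appears 1 time(s)
  12: appears 1 time(s)
  13: appears 1 time(s)
  16: appears 3 time(s)
  21: appears 1 time(s)
  34: appears 1 time(s)
  38: appears 1 time(s)
Step 2: The value 16 appears most frequently (3 times).
Step 3: Mode = 16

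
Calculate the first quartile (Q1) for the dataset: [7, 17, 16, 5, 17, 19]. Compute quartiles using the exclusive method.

6.5

Step 1: Sort the data: [5, 7, 16, 17, 17, 19]
Step 2: n = 6
Step 3: Using the exclusive quartile method:
  Q1 = 6.5
  Q2 (median) = 16.5
  Q3 = 17.5
  IQR = Q3 - Q1 = 17.5 - 6.5 = 11
Step 4: Q1 = 6.5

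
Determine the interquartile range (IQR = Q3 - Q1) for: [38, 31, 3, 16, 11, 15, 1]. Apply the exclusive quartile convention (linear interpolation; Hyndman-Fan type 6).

28

Step 1: Sort the data: [1, 3, 11, 15, 16, 31, 38]
Step 2: n = 7
Step 3: Using the exclusive quartile method:
  Q1 = 3
  Q2 (median) = 15
  Q3 = 31
  IQR = Q3 - Q1 = 31 - 3 = 28
Step 4: IQR = 28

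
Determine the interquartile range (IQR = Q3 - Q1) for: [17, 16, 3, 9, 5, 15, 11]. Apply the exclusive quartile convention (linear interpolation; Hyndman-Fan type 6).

11

Step 1: Sort the data: [3, 5, 9, 11, 15, 16, 17]
Step 2: n = 7
Step 3: Using the exclusive quartile method:
  Q1 = 5
  Q2 (median) = 11
  Q3 = 16
  IQR = Q3 - Q1 = 16 - 5 = 11
Step 4: IQR = 11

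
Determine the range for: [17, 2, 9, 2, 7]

15

Step 1: Identify the maximum value: max = 17
Step 2: Identify the minimum value: min = 2
Step 3: Range = max - min = 17 - 2 = 15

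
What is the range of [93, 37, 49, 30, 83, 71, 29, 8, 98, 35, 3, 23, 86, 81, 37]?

95

Step 1: Identify the maximum value: max = 98
Step 2: Identify the minimum value: min = 3
Step 3: Range = max - min = 98 - 3 = 95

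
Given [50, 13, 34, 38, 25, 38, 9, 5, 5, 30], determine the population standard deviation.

15.0602

Step 1: Compute the mean: 24.7
Step 2: Sum of squared deviations from the mean: 2268.1
Step 3: Population variance = 2268.1 / 10 = 226.81
Step 4: Standard deviation = sqrt(226.81) = 15.0602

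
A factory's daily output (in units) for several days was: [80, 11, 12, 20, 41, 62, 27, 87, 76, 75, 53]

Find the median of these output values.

53

Step 1: Sort the data in ascending order: [11, 12, 20, 27, 41, 53, 62, 75, 76, 80, 87]
Step 2: The number of values is n = 11.
Step 3: Since n is odd, the median is the middle value at position 6: 53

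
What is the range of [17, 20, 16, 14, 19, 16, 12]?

8

Step 1: Identify the maximum value: max = 20
Step 2: Identify the minimum value: min = 12
Step 3: Range = max - min = 20 - 12 = 8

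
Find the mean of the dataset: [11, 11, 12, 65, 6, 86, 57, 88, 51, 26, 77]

44.5455

Step 1: Sum all values: 11 + 11 + 12 + 65 + 6 + 86 + 57 + 88 + 51 + 26 + 77 = 490
Step 2: Count the number of values: n = 11
Step 3: Mean = sum / n = 490 / 11 = 44.5455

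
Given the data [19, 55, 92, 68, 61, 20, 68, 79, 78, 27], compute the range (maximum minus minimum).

73

Step 1: Identify the maximum value: max = 92
Step 2: Identify the minimum value: min = 19
Step 3: Range = max - min = 92 - 19 = 73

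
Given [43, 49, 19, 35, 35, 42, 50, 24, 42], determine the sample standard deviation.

10.583

Step 1: Compute the mean: 37.6667
Step 2: Sum of squared deviations from the mean: 896
Step 3: Sample variance = 896 / 8 = 112
Step 4: Standard deviation = sqrt(112) = 10.583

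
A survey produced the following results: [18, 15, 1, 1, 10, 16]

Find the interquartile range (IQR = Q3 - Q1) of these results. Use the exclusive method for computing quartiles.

15.5

Step 1: Sort the data: [1, 1, 10, 15, 16, 18]
Step 2: n = 6
Step 3: Using the exclusive quartile method:
  Q1 = 1
  Q2 (median) = 12.5
  Q3 = 16.5
  IQR = Q3 - Q1 = 16.5 - 1 = 15.5
Step 4: IQR = 15.5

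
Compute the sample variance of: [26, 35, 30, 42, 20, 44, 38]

75.9524

Step 1: Compute the mean: (26 + 35 + 30 + 42 + 20 + 44 + 38) / 7 = 33.5714
Step 2: Compute squared deviations from the mean:
  (26 - 33.5714)^2 = 57.3265
  (35 - 33.5714)^2 = 2.0408
  (30 - 33.5714)^2 = 12.7551
  (42 - 33.5714)^2 = 71.0408
  (20 - 33.5714)^2 = 184.1837
  (44 - 33.5714)^2 = 108.7551
  (38 - 33.5714)^2 = 19.6122
Step 3: Sum of squared deviations = 455.7143
Step 4: Sample variance = 455.7143 / 6 = 75.9524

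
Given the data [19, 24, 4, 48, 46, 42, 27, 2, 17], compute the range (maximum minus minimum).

46

Step 1: Identify the maximum value: max = 48
Step 2: Identify the minimum value: min = 2
Step 3: Range = max - min = 48 - 2 = 46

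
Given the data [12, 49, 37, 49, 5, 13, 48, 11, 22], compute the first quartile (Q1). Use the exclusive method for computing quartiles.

11.5

Step 1: Sort the data: [5, 11, 12, 13, 22, 37, 48, 49, 49]
Step 2: n = 9
Step 3: Using the exclusive quartile method:
  Q1 = 11.5
  Q2 (median) = 22
  Q3 = 48.5
  IQR = Q3 - Q1 = 48.5 - 11.5 = 37
Step 4: Q1 = 11.5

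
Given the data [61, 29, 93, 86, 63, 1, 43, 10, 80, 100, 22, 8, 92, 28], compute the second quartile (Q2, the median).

52

Step 1: Sort the data: [1, 8, 10, 22, 28, 29, 43, 61, 63, 80, 86, 92, 93, 100]
Step 2: n = 14
Step 3: Q2 is the median. Since n is even, it is the average of the values at positions 7 and 8:
  Q2 = (43 + 61) / 2 = 52
Step 4: Q2 = 52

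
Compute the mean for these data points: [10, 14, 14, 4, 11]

10.6

Step 1: Sum all values: 10 + 14 + 14 + 4 + 11 = 53
Step 2: Count the number of values: n = 5
Step 3: Mean = sum / n = 53 / 5 = 10.6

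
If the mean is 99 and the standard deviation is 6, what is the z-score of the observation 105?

1

Step 1: Recall the z-score formula: z = (x - mu) / sigma
Step 2: Substitute values: z = (105 - 99) / 6
Step 3: z = 6 / 6 = 1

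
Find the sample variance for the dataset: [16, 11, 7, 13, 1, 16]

33.8667

Step 1: Compute the mean: (16 + 11 + 7 + 13 + 1 + 16) / 6 = 10.6667
Step 2: Compute squared deviations from the mean:
  (16 - 10.6667)^2 = 28.4444
  (11 - 10.6667)^2 = 0.1111
  (7 - 10.6667)^2 = 13.4444
  (13 - 10.6667)^2 = 5.4444
  (1 - 10.6667)^2 = 93.4444
  (16 - 10.6667)^2 = 28.4444
Step 3: Sum of squared deviations = 169.3333
Step 4: Sample variance = 169.3333 / 5 = 33.8667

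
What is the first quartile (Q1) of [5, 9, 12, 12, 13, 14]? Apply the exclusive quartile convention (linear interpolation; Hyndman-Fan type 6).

8

Step 1: Sort the data: [5, 9, 12, 12, 13, 14]
Step 2: n = 6
Step 3: Using the exclusive quartile method:
  Q1 = 8
  Q2 (median) = 12
  Q3 = 13.25
  IQR = Q3 - Q1 = 13.25 - 8 = 5.25
Step 4: Q1 = 8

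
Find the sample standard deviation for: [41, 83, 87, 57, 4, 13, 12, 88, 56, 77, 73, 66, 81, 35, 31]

29.1101

Step 1: Compute the mean: 53.6
Step 2: Sum of squared deviations from the mean: 11863.6
Step 3: Sample variance = 11863.6 / 14 = 847.4
Step 4: Standard deviation = sqrt(847.4) = 29.1101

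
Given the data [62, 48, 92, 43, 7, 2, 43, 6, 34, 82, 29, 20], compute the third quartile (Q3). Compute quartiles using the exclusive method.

58.5

Step 1: Sort the data: [2, 6, 7, 20, 29, 34, 43, 43, 48, 62, 82, 92]
Step 2: n = 12
Step 3: Using the exclusive quartile method:
  Q1 = 10.25
  Q2 (median) = 38.5
  Q3 = 58.5
  IQR = Q3 - Q1 = 58.5 - 10.25 = 48.25
Step 4: Q3 = 58.5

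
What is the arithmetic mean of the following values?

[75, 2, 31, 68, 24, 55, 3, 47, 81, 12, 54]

41.0909

Step 1: Sum all values: 75 + 2 + 31 + 68 + 24 + 55 + 3 + 47 + 81 + 12 + 54 = 452
Step 2: Count the number of values: n = 11
Step 3: Mean = sum / n = 452 / 11 = 41.0909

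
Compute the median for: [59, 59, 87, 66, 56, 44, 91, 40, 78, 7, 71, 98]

62.5

Step 1: Sort the data in ascending order: [7, 40, 44, 56, 59, 59, 66, 71, 78, 87, 91, 98]
Step 2: The number of values is n = 12.
Step 3: Since n is even, the median is the average of positions 6 and 7:
  Median = (59 + 66) / 2 = 62.5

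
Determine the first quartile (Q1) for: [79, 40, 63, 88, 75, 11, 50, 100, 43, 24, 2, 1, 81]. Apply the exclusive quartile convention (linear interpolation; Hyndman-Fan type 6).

17.5

Step 1: Sort the data: [1, 2, 11, 24, 40, 43, 50, 63, 75, 79, 81, 88, 100]
Step 2: n = 13
Step 3: Using the exclusive quartile method:
  Q1 = 17.5
  Q2 (median) = 50
  Q3 = 80
  IQR = Q3 - Q1 = 80 - 17.5 = 62.5
Step 4: Q1 = 17.5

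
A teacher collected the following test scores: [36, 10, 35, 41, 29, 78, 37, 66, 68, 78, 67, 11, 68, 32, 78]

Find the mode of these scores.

78

Step 1: Count the frequency of each value:
  10: appears 1 time(s)
  11: appears 1 time(s)
  29: appears 1 time(s)
  32: appears 1 time(s)
  35: appears 1 time(s)
  36: appears 1 time(s)
  37: appears 1 time(s)
  41: appears 1 time(s)
  66: appears 1 time(s)
  67: appears 1 time(s)
  68: appears 2 time(s)
  78: appears 3 time(s)
Step 2: The value 78 appears most frequently (3 times).
Step 3: Mode = 78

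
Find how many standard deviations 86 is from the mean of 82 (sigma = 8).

0.5

Step 1: Recall the z-score formula: z = (x - mu) / sigma
Step 2: Substitute values: z = (86 - 82) / 8
Step 3: z = 4 / 8 = 0.5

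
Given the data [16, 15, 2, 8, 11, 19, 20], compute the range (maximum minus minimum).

18

Step 1: Identify the maximum value: max = 20
Step 2: Identify the minimum value: min = 2
Step 3: Range = max - min = 20 - 2 = 18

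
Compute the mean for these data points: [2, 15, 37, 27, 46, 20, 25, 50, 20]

26.8889

Step 1: Sum all values: 2 + 15 + 37 + 27 + 46 + 20 + 25 + 50 + 20 = 242
Step 2: Count the number of values: n = 9
Step 3: Mean = sum / n = 242 / 9 = 26.8889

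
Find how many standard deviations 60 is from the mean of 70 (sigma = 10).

-1

Step 1: Recall the z-score formula: z = (x - mu) / sigma
Step 2: Substitute values: z = (60 - 70) / 10
Step 3: z = -10 / 10 = -1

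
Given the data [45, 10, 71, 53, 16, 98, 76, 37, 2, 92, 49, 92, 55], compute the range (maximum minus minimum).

96

Step 1: Identify the maximum value: max = 98
Step 2: Identify the minimum value: min = 2
Step 3: Range = max - min = 98 - 2 = 96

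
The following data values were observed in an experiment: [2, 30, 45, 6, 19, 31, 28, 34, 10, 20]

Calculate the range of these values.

43

Step 1: Identify the maximum value: max = 45
Step 2: Identify the minimum value: min = 2
Step 3: Range = max - min = 45 - 2 = 43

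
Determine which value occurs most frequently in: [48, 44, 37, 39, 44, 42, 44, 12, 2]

44

Step 1: Count the frequency of each value:
  2: appears 1 time(s)
  12: appears 1 time(s)
  37: appears 1 time(s)
  39: appears 1 time(s)
  42: appears 1 time(s)
  44: appears 3 time(s)
  48: appears 1 time(s)
Step 2: The value 44 appears most frequently (3 times).
Step 3: Mode = 44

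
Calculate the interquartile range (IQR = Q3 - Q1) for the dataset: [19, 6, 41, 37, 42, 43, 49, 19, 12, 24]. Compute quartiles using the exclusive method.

25

Step 1: Sort the data: [6, 12, 19, 19, 24, 37, 41, 42, 43, 49]
Step 2: n = 10
Step 3: Using the exclusive quartile method:
  Q1 = 17.25
  Q2 (median) = 30.5
  Q3 = 42.25
  IQR = Q3 - Q1 = 42.25 - 17.25 = 25
Step 4: IQR = 25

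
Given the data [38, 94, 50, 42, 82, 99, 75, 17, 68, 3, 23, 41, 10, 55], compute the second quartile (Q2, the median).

46

Step 1: Sort the data: [3, 10, 17, 23, 38, 41, 42, 50, 55, 68, 75, 82, 94, 99]
Step 2: n = 14
Step 3: Q2 is the median. Since n is even, it is the average of the values at positions 7 and 8:
  Q2 = (42 + 50) / 2 = 46
Step 4: Q2 = 46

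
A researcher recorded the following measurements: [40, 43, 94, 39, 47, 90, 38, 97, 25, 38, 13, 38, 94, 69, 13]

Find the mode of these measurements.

38

Step 1: Count the frequency of each value:
  13: appears 2 time(s)
  25: appears 1 time(s)
  38: appears 3 time(s)
  39: appears 1 time(s)
  40: appears 1 time(s)
  43: appears 1 time(s)
  47: appears 1 time(s)
  69: appears 1 time(s)
  90: appears 1 time(s)
  94: appears 2 time(s)
  97: appears 1 time(s)
Step 2: The value 38 appears most frequently (3 times).
Step 3: Mode = 38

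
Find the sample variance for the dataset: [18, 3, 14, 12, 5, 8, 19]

38.5714

Step 1: Compute the mean: (18 + 3 + 14 + 12 + 5 + 8 + 19) / 7 = 11.2857
Step 2: Compute squared deviations from the mean:
  (18 - 11.2857)^2 = 45.0816
  (3 - 11.2857)^2 = 68.6531
  (14 - 11.2857)^2 = 7.3673
  (12 - 11.2857)^2 = 0.5102
  (5 - 11.2857)^2 = 39.5102
  (8 - 11.2857)^2 = 10.7959
  (19 - 11.2857)^2 = 59.5102
Step 3: Sum of squared deviations = 231.4286
Step 4: Sample variance = 231.4286 / 6 = 38.5714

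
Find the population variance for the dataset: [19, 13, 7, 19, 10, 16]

20

Step 1: Compute the mean: (19 + 13 + 7 + 19 + 10 + 16) / 6 = 14
Step 2: Compute squared deviations from the mean:
  (19 - 14)^2 = 25
  (13 - 14)^2 = 1
  (7 - 14)^2 = 49
  (19 - 14)^2 = 25
  (10 - 14)^2 = 16
  (16 - 14)^2 = 4
Step 3: Sum of squared deviations = 120
Step 4: Population variance = 120 / 6 = 20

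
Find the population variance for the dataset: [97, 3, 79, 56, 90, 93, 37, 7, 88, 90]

1184.6

Step 1: Compute the mean: (97 + 3 + 79 + 56 + 90 + 93 + 37 + 7 + 88 + 90) / 10 = 64
Step 2: Compute squared deviations from the mean:
  (97 - 64)^2 = 1089
  (3 - 64)^2 = 3721
  (79 - 64)^2 = 225
  (56 - 64)^2 = 64
  (90 - 64)^2 = 676
  (93 - 64)^2 = 841
  (37 - 64)^2 = 729
  (7 - 64)^2 = 3249
  (88 - 64)^2 = 576
  (90 - 64)^2 = 676
Step 3: Sum of squared deviations = 11846
Step 4: Population variance = 11846 / 10 = 1184.6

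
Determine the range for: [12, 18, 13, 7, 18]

11

Step 1: Identify the maximum value: max = 18
Step 2: Identify the minimum value: min = 7
Step 3: Range = max - min = 18 - 7 = 11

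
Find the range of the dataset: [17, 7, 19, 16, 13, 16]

12

Step 1: Identify the maximum value: max = 19
Step 2: Identify the minimum value: min = 7
Step 3: Range = max - min = 19 - 7 = 12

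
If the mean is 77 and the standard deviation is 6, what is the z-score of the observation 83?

1

Step 1: Recall the z-score formula: z = (x - mu) / sigma
Step 2: Substitute values: z = (83 - 77) / 6
Step 3: z = 6 / 6 = 1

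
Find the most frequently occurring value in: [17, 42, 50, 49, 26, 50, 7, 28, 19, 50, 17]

50

Step 1: Count the frequency of each value:
  7: appears 1 time(s)
  17: appears 2 time(s)
  19: appears 1 time(s)
  26: appears 1 time(s)
  28: appears 1 time(s)
  42: appears 1 time(s)
  49: appears 1 time(s)
  50: appears 3 time(s)
Step 2: The value 50 appears most frequently (3 times).
Step 3: Mode = 50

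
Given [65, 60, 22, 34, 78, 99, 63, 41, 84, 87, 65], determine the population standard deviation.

22.4797

Step 1: Compute the mean: 63.4545
Step 2: Sum of squared deviations from the mean: 5558.7273
Step 3: Population variance = 5558.7273 / 11 = 505.3388
Step 4: Standard deviation = sqrt(505.3388) = 22.4797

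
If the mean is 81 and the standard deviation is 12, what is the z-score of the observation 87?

0.5

Step 1: Recall the z-score formula: z = (x - mu) / sigma
Step 2: Substitute values: z = (87 - 81) / 12
Step 3: z = 6 / 12 = 0.5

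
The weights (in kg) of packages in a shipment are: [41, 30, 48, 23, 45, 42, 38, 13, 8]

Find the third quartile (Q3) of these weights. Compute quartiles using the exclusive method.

43.5

Step 1: Sort the data: [8, 13, 23, 30, 38, 41, 42, 45, 48]
Step 2: n = 9
Step 3: Using the exclusive quartile method:
  Q1 = 18
  Q2 (median) = 38
  Q3 = 43.5
  IQR = Q3 - Q1 = 43.5 - 18 = 25.5
Step 4: Q3 = 43.5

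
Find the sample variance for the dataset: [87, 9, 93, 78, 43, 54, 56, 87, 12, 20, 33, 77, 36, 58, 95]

877.4095

Step 1: Compute the mean: (87 + 9 + 93 + 78 + 43 + 54 + 56 + 87 + 12 + 20 + 33 + 77 + 36 + 58 + 95) / 15 = 55.8667
Step 2: Compute squared deviations from the mean:
  (87 - 55.8667)^2 = 969.2844
  (9 - 55.8667)^2 = 2196.4844
  (93 - 55.8667)^2 = 1378.8844
  (78 - 55.8667)^2 = 489.8844
  (43 - 55.8667)^2 = 165.5511
  (54 - 55.8667)^2 = 3.4844
  (56 - 55.8667)^2 = 0.0178
  (87 - 55.8667)^2 = 969.2844
  (12 - 55.8667)^2 = 1924.2844
  (20 - 55.8667)^2 = 1286.4178
  (33 - 55.8667)^2 = 522.8844
  (77 - 55.8667)^2 = 446.6178
  (36 - 55.8667)^2 = 394.6844
  (58 - 55.8667)^2 = 4.5511
  (95 - 55.8667)^2 = 1531.4178
Step 3: Sum of squared deviations = 12283.7333
Step 4: Sample variance = 12283.7333 / 14 = 877.4095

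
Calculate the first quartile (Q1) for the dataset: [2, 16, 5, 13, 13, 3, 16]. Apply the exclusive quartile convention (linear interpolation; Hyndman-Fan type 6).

3

Step 1: Sort the data: [2, 3, 5, 13, 13, 16, 16]
Step 2: n = 7
Step 3: Using the exclusive quartile method:
  Q1 = 3
  Q2 (median) = 13
  Q3 = 16
  IQR = Q3 - Q1 = 16 - 3 = 13
Step 4: Q1 = 3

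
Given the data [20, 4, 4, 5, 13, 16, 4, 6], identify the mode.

4

Step 1: Count the frequency of each value:
  4: appears 3 time(s)
  5: appears 1 time(s)
  6: appears 1 time(s)
  13: appears 1 time(s)
  16: appears 1 time(s)
  20: appears 1 time(s)
Step 2: The value 4 appears most frequently (3 times).
Step 3: Mode = 4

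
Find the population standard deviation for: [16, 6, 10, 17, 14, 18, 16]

4.0153

Step 1: Compute the mean: 13.8571
Step 2: Sum of squared deviations from the mean: 112.8571
Step 3: Population variance = 112.8571 / 7 = 16.1224
Step 4: Standard deviation = sqrt(16.1224) = 4.0153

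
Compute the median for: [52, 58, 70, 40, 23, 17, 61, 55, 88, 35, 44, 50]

51

Step 1: Sort the data in ascending order: [17, 23, 35, 40, 44, 50, 52, 55, 58, 61, 70, 88]
Step 2: The number of values is n = 12.
Step 3: Since n is even, the median is the average of positions 6 and 7:
  Median = (50 + 52) / 2 = 51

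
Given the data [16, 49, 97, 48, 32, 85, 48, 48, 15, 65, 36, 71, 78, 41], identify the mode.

48

Step 1: Count the frequency of each value:
  15: appears 1 time(s)
  16: appears 1 time(s)
  32: appears 1 time(s)
  36: appears 1 time(s)
  41: appears 1 time(s)
  48: appears 3 time(s)
  49: appears 1 time(s)
  65: appears 1 time(s)
  71: appears 1 time(s)
  78: appears 1 time(s)
  85: appears 1 time(s)
  97: appears 1 time(s)
Step 2: The value 48 appears most frequently (3 times).
Step 3: Mode = 48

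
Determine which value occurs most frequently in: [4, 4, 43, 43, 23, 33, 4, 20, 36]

4

Step 1: Count the frequency of each value:
  4: appears 3 time(s)
  20: appears 1 time(s)
  23: appears 1 time(s)
  33: appears 1 time(s)
  36: appears 1 time(s)
  43: appears 2 time(s)
Step 2: The value 4 appears most frequently (3 times).
Step 3: Mode = 4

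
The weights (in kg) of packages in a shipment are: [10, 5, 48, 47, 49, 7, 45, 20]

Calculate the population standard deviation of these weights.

18.851

Step 1: Compute the mean: 28.875
Step 2: Sum of squared deviations from the mean: 2842.875
Step 3: Population variance = 2842.875 / 8 = 355.3594
Step 4: Standard deviation = sqrt(355.3594) = 18.851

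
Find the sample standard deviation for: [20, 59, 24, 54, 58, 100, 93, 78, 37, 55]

26.7822

Step 1: Compute the mean: 57.8
Step 2: Sum of squared deviations from the mean: 6455.6
Step 3: Sample variance = 6455.6 / 9 = 717.2889
Step 4: Standard deviation = sqrt(717.2889) = 26.7822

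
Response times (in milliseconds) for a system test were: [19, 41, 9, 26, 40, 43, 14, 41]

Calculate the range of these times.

34

Step 1: Identify the maximum value: max = 43
Step 2: Identify the minimum value: min = 9
Step 3: Range = max - min = 43 - 9 = 34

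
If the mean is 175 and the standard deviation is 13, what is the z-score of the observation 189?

1.0769

Step 1: Recall the z-score formula: z = (x - mu) / sigma
Step 2: Substitute values: z = (189 - 175) / 13
Step 3: z = 14 / 13 = 1.0769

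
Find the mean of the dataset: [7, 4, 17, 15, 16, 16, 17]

13.1429

Step 1: Sum all values: 7 + 4 + 17 + 15 + 16 + 16 + 17 = 92
Step 2: Count the number of values: n = 7
Step 3: Mean = sum / n = 92 / 7 = 13.1429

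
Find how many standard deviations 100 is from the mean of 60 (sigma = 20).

2

Step 1: Recall the z-score formula: z = (x - mu) / sigma
Step 2: Substitute values: z = (100 - 60) / 20
Step 3: z = 40 / 20 = 2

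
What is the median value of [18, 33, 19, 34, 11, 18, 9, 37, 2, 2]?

18

Step 1: Sort the data in ascending order: [2, 2, 9, 11, 18, 18, 19, 33, 34, 37]
Step 2: The number of values is n = 10.
Step 3: Since n is even, the median is the average of positions 5 and 6:
  Median = (18 + 18) / 2 = 18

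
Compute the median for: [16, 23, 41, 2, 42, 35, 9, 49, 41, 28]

31.5

Step 1: Sort the data in ascending order: [2, 9, 16, 23, 28, 35, 41, 41, 42, 49]
Step 2: The number of values is n = 10.
Step 3: Since n is even, the median is the average of positions 5 and 6:
  Median = (28 + 35) / 2 = 31.5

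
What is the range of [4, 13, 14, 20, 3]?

17

Step 1: Identify the maximum value: max = 20
Step 2: Identify the minimum value: min = 3
Step 3: Range = max - min = 20 - 3 = 17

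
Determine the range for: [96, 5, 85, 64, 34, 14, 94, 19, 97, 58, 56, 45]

92

Step 1: Identify the maximum value: max = 97
Step 2: Identify the minimum value: min = 5
Step 3: Range = max - min = 97 - 5 = 92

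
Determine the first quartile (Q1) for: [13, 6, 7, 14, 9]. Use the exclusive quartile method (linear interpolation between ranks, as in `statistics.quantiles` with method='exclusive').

6.5

Step 1: Sort the data: [6, 7, 9, 13, 14]
Step 2: n = 5
Step 3: Using the exclusive quartile method:
  Q1 = 6.5
  Q2 (median) = 9
  Q3 = 13.5
  IQR = Q3 - Q1 = 13.5 - 6.5 = 7
Step 4: Q1 = 6.5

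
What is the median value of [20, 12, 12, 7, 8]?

12

Step 1: Sort the data in ascending order: [7, 8, 12, 12, 20]
Step 2: The number of values is n = 5.
Step 3: Since n is odd, the median is the middle value at position 3: 12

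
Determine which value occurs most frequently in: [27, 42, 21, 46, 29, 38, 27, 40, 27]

27

Step 1: Count the frequency of each value:
  21: appears 1 time(s)
  27: appears 3 time(s)
  29: appears 1 time(s)
  38: appears 1 time(s)
  40: appears 1 time(s)
  42: appears 1 time(s)
  46: appears 1 time(s)
Step 2: The value 27 appears most frequently (3 times).
Step 3: Mode = 27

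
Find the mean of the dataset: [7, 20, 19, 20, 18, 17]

16.8333

Step 1: Sum all values: 7 + 20 + 19 + 20 + 18 + 17 = 101
Step 2: Count the number of values: n = 6
Step 3: Mean = sum / n = 101 / 6 = 16.8333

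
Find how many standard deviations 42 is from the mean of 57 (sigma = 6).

-2.5

Step 1: Recall the z-score formula: z = (x - mu) / sigma
Step 2: Substitute values: z = (42 - 57) / 6
Step 3: z = -15 / 6 = -2.5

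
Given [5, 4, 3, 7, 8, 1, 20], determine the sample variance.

39.1429

Step 1: Compute the mean: (5 + 4 + 3 + 7 + 8 + 1 + 20) / 7 = 6.8571
Step 2: Compute squared deviations from the mean:
  (5 - 6.8571)^2 = 3.449
  (4 - 6.8571)^2 = 8.1633
  (3 - 6.8571)^2 = 14.8776
  (7 - 6.8571)^2 = 0.0204
  (8 - 6.8571)^2 = 1.3061
  (1 - 6.8571)^2 = 34.3061
  (20 - 6.8571)^2 = 172.7347
Step 3: Sum of squared deviations = 234.8571
Step 4: Sample variance = 234.8571 / 6 = 39.1429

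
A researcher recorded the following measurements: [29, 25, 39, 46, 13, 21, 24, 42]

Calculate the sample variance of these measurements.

130.4107

Step 1: Compute the mean: (29 + 25 + 39 + 46 + 13 + 21 + 24 + 42) / 8 = 29.875
Step 2: Compute squared deviations from the mean:
  (29 - 29.875)^2 = 0.7656
  (25 - 29.875)^2 = 23.7656
  (39 - 29.875)^2 = 83.2656
  (46 - 29.875)^2 = 260.0156
  (13 - 29.875)^2 = 284.7656
  (21 - 29.875)^2 = 78.7656
  (24 - 29.875)^2 = 34.5156
  (42 - 29.875)^2 = 147.0156
Step 3: Sum of squared deviations = 912.875
Step 4: Sample variance = 912.875 / 7 = 130.4107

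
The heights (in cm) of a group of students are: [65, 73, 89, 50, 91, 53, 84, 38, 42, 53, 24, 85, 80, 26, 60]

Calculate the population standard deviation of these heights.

21.6698

Step 1: Compute the mean: 60.8667
Step 2: Sum of squared deviations from the mean: 7043.7333
Step 3: Population variance = 7043.7333 / 15 = 469.5822
Step 4: Standard deviation = sqrt(469.5822) = 21.6698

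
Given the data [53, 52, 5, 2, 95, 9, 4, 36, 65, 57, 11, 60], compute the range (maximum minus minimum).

93

Step 1: Identify the maximum value: max = 95
Step 2: Identify the minimum value: min = 2
Step 3: Range = max - min = 95 - 2 = 93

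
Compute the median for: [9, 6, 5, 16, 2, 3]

5.5

Step 1: Sort the data in ascending order: [2, 3, 5, 6, 9, 16]
Step 2: The number of values is n = 6.
Step 3: Since n is even, the median is the average of positions 3 and 4:
  Median = (5 + 6) / 2 = 5.5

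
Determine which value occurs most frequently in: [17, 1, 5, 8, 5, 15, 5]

5

Step 1: Count the frequency of each value:
  1: appears 1 time(s)
  5: appears 3 time(s)
  8: appears 1 time(s)
  15: appears 1 time(s)
  17: appears 1 time(s)
Step 2: The value 5 appears most frequently (3 times).
Step 3: Mode = 5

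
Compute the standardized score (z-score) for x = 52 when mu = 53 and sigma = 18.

-0.0556

Step 1: Recall the z-score formula: z = (x - mu) / sigma
Step 2: Substitute values: z = (52 - 53) / 18
Step 3: z = -1 / 18 = -0.0556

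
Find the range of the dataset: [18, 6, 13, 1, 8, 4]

17

Step 1: Identify the maximum value: max = 18
Step 2: Identify the minimum value: min = 1
Step 3: Range = max - min = 18 - 1 = 17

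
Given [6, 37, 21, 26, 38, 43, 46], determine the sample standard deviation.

14.1657

Step 1: Compute the mean: 31
Step 2: Sum of squared deviations from the mean: 1204
Step 3: Sample variance = 1204 / 6 = 200.6667
Step 4: Standard deviation = sqrt(200.6667) = 14.1657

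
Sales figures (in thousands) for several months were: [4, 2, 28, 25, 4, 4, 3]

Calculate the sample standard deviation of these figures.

11.3284

Step 1: Compute the mean: 10
Step 2: Sum of squared deviations from the mean: 770
Step 3: Sample variance = 770 / 6 = 128.3333
Step 4: Standard deviation = sqrt(128.3333) = 11.3284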